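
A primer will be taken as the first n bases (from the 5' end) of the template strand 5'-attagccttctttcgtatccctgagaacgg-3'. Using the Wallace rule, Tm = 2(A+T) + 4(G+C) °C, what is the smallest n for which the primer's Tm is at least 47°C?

First 17 bases: ATTAGCCTTCTTTCGTA → Tm = 46°C (< 47°C)
First 18 bases: ATTAGCCTTCTTTCGTAT → Tm = 48°C (≥ 47°C)
Since every base adds ≥2°C, Tm only increases with n, so the threshold is first crossed at n = 18.

n = 18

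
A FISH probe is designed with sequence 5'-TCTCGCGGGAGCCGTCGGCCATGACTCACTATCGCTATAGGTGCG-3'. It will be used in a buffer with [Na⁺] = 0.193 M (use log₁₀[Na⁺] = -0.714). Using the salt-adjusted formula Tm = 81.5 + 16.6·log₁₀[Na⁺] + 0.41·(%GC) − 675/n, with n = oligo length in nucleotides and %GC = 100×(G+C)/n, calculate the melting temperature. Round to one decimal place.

Length n = 45. G=14, T=10, A=7, C=14
G+C = 28, so %GC = 28/45 × 100 = 62.222%
Salt term: 16.6 × (-0.714) = -11.852
GC term: 0.41 × 62.222 = 25.511; length term: −675/45 = −15
Tm = 81.5 + (-11.852) + 25.511 − 15 = 80.159 → 80.2°C

80.2°C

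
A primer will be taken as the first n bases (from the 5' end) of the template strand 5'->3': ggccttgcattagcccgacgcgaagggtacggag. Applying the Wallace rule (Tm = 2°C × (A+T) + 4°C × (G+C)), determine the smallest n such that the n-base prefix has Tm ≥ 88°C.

n = 27

First 26 bases: GGCCTTGCATTAGCCCGACGCGAAGG → Tm = 86°C (< 88°C)
First 27 bases: GGCCTTGCATTAGCCCGACGCGAAGGG → Tm = 90°C (≥ 88°C)
Each additional base adds 2°C (A/T) or 4°C (G/C), so Tm is non-decreasing in n; n = 27 is the first length to reach 88°C.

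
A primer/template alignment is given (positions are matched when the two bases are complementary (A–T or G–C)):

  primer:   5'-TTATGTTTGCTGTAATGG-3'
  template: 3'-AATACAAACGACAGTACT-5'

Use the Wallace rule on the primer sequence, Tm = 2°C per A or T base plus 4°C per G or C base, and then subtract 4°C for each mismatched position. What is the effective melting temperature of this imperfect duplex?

40°C

Primer base counts: A=3, T=9, G=5, C=1 → A+T=12, G+C=6
Perfect-match Tm = 2(12) + 4(6) = 24 + 24 = 48°C
Mismatches (positions where the bases are not complementary): 2 (at positions 14, 18)
Effective Tm = 48 − 2×4 = 48 − 8 = 40°C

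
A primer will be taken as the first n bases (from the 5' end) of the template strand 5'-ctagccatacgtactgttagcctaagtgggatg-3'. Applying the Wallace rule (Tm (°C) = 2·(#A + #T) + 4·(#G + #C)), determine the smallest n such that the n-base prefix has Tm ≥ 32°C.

n = 11

First 10 bases: CTAGCCATAC → Tm = 30°C (< 32°C)
First 11 bases: CTAGCCATACG → Tm = 34°C (≥ 32°C)
Each additional base adds 2°C (A/T) or 4°C (G/C), so Tm is non-decreasing in n; n = 11 is the first length to reach 32°C.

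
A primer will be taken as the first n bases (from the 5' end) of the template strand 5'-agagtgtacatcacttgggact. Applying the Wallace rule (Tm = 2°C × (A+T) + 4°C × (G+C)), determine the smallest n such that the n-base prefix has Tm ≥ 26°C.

n = 9

First 8 bases: AGAGTGTA → Tm = 22°C (< 26°C)
First 9 bases: AGAGTGTAC → Tm = 26°C (≥ 26°C)
Since every base adds ≥2°C, Tm only increases with n, so the threshold is first crossed at n = 9.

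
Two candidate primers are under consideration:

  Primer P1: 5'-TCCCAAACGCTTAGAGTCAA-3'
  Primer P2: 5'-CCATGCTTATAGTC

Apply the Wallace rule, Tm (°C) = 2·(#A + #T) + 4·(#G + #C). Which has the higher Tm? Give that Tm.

Primer P1, 58°C

Primer P1: A+T=11, G+C=9 → Tm = 2(11)+4(9) = 58°C
Primer P2: A+T=8, G+C=6 → Tm = 2(8)+4(6) = 40°C
58°C vs 40°C → primer P1 is higher.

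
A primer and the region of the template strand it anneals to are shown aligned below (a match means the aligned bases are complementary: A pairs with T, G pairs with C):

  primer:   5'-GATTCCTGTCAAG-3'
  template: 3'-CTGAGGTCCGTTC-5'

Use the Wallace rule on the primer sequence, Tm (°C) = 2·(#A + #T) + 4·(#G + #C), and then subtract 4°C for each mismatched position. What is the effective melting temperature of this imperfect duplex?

26°C

Primer base counts: A=3, T=4, G=3, C=3 → A+T=7, G+C=6
Perfect-match Tm = 2(7) + 4(6) = 14 + 24 = 38°C
Mismatches (positions where the bases are not complementary): 3 (at positions 3, 7, 9)
Effective Tm = 38 − 3×4 = 38 − 12 = 26°C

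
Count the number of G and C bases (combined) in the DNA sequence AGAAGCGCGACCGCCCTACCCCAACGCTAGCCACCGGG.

27

Scanning the sequence gives T=2, G=10, C=17, A=9.
G+C = 10 + 17 = 27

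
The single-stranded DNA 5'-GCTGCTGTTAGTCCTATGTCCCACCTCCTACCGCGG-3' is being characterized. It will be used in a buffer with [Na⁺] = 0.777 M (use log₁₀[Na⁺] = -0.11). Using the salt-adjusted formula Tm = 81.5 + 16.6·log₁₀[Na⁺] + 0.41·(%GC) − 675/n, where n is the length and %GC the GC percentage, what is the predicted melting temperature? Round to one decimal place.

Length n = 36. Scanning the sequence gives C=14, T=10, G=8, A=4.
G+C = 22, so %GC = 22/36 × 100 = 61.111%
Salt term: 16.6 × (-0.11) = -1.826
GC term: 0.41 × 61.111 = 25.056; length term: −675/36 = −18.75
Tm = 81.5 + (-1.826) + 25.056 − 18.75 = 85.98 → 86.0°C

86.0°C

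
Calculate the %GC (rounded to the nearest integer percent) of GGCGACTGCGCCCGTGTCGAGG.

Counting bases: G=10, C=7, T=3, A=2
G+C = 10 + 7 = 17 out of 22 bases
%GC = 17/22 × 100 = 77.27% ≈ 77%

77%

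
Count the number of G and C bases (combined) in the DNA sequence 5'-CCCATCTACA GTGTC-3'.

Scanning the sequence gives G=2, A=3, C=6, T=4.
Total G or C: 2 + 6 = 8

8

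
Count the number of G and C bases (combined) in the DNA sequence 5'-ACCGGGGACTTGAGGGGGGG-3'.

A=3, G=12, T=2, C=3
Total G or C: 12 + 3 = 15

15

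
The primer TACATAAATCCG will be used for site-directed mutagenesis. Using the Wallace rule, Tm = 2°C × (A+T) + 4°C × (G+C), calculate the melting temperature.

Scanning the sequence gives C=3, T=3, A=5, G=1.
So N_AT = 8 and N_GC = 4.
Tm = 4·4 + 2·8 = 16 + 16 = 32°C

32°C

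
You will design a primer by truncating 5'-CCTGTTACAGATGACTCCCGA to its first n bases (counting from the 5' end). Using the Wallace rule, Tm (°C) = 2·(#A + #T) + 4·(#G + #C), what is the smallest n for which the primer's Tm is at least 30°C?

First 9 bases: CCTGTTACA → Tm = 26°C (< 30°C)
First 10 bases: CCTGTTACAG → Tm = 30°C (≥ 30°C)
Since every base adds ≥2°C, Tm only increases with n, so the threshold is first crossed at n = 10.

n = 10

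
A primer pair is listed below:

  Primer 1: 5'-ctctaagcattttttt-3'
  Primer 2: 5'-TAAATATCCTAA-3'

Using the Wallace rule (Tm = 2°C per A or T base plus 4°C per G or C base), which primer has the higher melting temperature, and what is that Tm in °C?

Primer 1: A+T=12, G+C=4 → Tm = 2(12)+4(4) = 40°C
Primer 2: A+T=10, G+C=2 → Tm = 2(10)+4(2) = 28°C
40°C vs 28°C → primer 1 is higher.

Primer 1, 40°C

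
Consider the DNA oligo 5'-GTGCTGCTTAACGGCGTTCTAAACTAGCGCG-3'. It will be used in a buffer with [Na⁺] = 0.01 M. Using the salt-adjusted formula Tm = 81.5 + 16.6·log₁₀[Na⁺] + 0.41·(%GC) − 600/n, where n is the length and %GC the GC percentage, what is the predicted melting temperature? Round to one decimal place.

51.4°C

Length n = 31. Counting bases: T=8, G=9, A=6, C=8
G+C = 17, so %GC = 17/31 × 100 = 54.839%
Salt term: 16.6 × (-2) = -33.2
GC term: 0.41 × 54.839 = 22.484; length term: −600/31 = −19.355
Tm = 81.5 + (-33.2) + 22.484 − 19.355 = 51.429 → 51.4°C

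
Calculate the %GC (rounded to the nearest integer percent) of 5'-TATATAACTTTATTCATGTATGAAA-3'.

16%

Base counts: G=2, A=10, C=2, T=11
G+C = 2 + 2 = 4 out of 25 bases
%GC = 4/25 × 100 = 16% ≈ 16%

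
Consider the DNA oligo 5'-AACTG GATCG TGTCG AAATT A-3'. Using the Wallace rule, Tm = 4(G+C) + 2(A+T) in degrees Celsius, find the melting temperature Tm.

Counting bases: C=3, G=5, T=6, A=7
So N_AT = 13 and N_GC = 8.
Tm = 2(13) + 4(8) = 26 + 32 = 58°C

58°C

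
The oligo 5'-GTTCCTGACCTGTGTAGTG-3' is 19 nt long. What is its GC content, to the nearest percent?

53%

Counting bases: G=6, T=7, A=2, C=4
G+C = 6 + 4 = 10 out of 19 bases
%GC = 10/19 × 100 = 52.63% ≈ 53%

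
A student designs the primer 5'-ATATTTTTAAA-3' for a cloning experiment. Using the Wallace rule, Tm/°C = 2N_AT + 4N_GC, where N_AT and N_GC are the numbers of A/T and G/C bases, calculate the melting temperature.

Counting bases: A=5, C=0, T=6, G=0
AT pairs contribute 11, GC pairs contribute 0.
Tm = 2(11) + 4(0) = 22 + 0 = 22°C

22°C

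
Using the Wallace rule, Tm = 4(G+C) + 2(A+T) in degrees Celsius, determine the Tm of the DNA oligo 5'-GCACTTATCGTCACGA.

Counting bases: T=4, A=4, G=3, C=5
So N_AT = 8 and N_GC = 8.
Tm = 2×8 + 4×8 = 48°C

48°C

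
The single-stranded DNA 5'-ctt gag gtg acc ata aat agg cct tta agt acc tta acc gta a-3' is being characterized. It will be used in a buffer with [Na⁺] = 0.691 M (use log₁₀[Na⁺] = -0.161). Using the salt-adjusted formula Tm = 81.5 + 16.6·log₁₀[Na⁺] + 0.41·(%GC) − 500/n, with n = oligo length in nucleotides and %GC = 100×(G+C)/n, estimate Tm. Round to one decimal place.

83.4°C

Length n = 43. Counting bases: A=14, G=8, C=9, T=12
G+C = 17, so %GC = 17/43 × 100 = 39.535%
Salt term: 16.6 × (-0.161) = -2.673
GC term: 0.41 × 39.535 = 16.209; length term: −500/43 = −11.628
Tm = 81.5 + (-2.673) + 16.209 − 11.628 = 83.408 → 83.4°C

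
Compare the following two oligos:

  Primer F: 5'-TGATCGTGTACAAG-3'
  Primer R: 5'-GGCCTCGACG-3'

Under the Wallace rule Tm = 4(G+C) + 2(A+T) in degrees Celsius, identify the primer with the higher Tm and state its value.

Primer F: A+T=8, G+C=6 → Tm = 2(8)+4(6) = 40°C
Primer R: A+T=2, G+C=8 → Tm = 2(2)+4(8) = 36°C
40°C vs 36°C → primer F is higher.

Primer F, 40°C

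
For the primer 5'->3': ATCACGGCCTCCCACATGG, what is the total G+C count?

12

Scanning the sequence gives C=8, G=4, T=3, A=4.
Total G or C: 4 + 8 = 12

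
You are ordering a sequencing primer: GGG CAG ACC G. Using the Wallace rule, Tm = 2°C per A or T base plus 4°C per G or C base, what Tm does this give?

A=2, T=0, G=5, C=3
So N_AT = 2 and N_GC = 8.
Tm = 2(2) + 4(8) = 4 + 32 = 36°C

36°C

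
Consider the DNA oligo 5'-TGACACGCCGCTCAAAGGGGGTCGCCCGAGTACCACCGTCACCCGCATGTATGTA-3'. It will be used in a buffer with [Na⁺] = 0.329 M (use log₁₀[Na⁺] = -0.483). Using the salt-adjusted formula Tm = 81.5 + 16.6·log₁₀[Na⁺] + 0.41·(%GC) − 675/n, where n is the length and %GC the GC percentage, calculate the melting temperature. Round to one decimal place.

86.6°C

Length n = 55. Counting bases: A=12, G=15, C=19, T=9
G+C = 34, so %GC = 34/55 × 100 = 61.818%
Salt term: 16.6 × (-0.483) = -8.018
GC term: 0.41 × 61.818 = 25.345; length term: −675/55 = −12.273
Tm = 81.5 + (-8.018) + 25.345 − 12.273 = 86.554 → 86.6°C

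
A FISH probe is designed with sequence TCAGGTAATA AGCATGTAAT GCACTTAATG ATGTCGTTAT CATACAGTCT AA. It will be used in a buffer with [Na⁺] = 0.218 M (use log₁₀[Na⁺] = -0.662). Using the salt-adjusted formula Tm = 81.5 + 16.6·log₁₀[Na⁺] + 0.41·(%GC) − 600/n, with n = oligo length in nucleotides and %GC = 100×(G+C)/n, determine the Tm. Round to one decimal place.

Length n = 52. Scanning the sequence gives T=17, C=8, A=18, G=9.
G+C = 17, so %GC = 17/52 × 100 = 32.692%
Salt term: 16.6 × (-0.662) = -10.989
GC term: 0.41 × 32.692 = 13.404; length term: −600/52 = −11.538
Tm = 81.5 + (-10.989) + 13.404 − 11.538 = 72.377 → 72.4°C

72.4°C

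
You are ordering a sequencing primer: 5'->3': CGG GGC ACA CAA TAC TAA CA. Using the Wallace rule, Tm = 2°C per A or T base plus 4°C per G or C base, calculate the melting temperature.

60°C

Counting bases: T=2, C=6, A=8, G=4
AT pairs contribute 10, GC pairs contribute 10.
Tm = 2×10 + 4×10 = 60°C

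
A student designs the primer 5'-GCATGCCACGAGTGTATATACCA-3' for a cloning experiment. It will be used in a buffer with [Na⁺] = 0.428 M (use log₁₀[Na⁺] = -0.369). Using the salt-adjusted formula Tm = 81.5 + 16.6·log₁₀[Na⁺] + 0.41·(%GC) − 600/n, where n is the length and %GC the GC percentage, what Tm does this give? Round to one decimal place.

Length n = 23. A=7, C=6, G=5, T=5
G+C = 11, so %GC = 11/23 × 100 = 47.826%
Salt term: 16.6 × (-0.369) = -6.125
GC term: 0.41 × 47.826 = 19.609; length term: −600/23 = −26.087
Tm = 81.5 + (-6.125) + 19.609 − 26.087 = 68.897 → 68.9°C

68.9°C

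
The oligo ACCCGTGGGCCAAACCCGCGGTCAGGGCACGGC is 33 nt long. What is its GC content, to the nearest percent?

Base counts: G=12, A=6, T=2, C=13
G+C = 12 + 13 = 25 out of 33 bases
%GC = 25/33 × 100 = 75.76% ≈ 76%

76%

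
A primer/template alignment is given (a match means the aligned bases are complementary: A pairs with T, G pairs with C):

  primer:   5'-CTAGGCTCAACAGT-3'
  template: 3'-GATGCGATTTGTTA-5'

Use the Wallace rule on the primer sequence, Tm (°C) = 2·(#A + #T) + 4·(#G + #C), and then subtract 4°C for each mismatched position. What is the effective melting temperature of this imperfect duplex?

30°C

Primer base counts: A=4, T=3, G=3, C=4 → A+T=7, G+C=7
Perfect-match Tm = 2(7) + 4(7) = 14 + 28 = 42°C
Mismatches (positions where the bases are not complementary): 3 (at positions 4, 8, 13)
Effective Tm = 42 − 3×4 = 42 − 12 = 30°C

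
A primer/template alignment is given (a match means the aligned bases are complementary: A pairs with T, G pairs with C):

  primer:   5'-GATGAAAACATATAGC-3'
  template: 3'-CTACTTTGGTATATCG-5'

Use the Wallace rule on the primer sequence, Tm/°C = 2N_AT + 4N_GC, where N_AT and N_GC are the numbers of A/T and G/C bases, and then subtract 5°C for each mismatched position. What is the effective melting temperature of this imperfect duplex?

37°C

Primer base counts: A=8, T=3, G=3, C=2 → A+T=11, G+C=5
Perfect-match Tm = 2(11) + 4(5) = 22 + 20 = 42°C
Mismatches (positions where the bases are not complementary): 1 (at position 8)
Effective Tm = 42 − 1×5 = 42 − 5 = 37°C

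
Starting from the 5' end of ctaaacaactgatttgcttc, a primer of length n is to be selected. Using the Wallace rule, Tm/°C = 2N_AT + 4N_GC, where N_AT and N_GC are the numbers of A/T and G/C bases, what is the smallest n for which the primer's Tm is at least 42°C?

First 15 bases: CTAAACAACTGATTT → Tm = 38°C (< 42°C)
First 16 bases: CTAAACAACTGATTTG → Tm = 42°C (≥ 42°C)
Each additional base adds 2°C (A/T) or 4°C (G/C), so Tm is non-decreasing in n; n = 16 is the first length to reach 42°C.

n = 16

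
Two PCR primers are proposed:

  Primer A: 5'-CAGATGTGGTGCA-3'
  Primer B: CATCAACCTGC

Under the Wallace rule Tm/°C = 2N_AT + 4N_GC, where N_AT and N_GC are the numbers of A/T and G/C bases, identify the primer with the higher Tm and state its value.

Primer A: A+T=6, G+C=7 → Tm = 2(6)+4(7) = 40°C
Primer B: A+T=5, G+C=6 → Tm = 2(5)+4(6) = 34°C
40°C vs 34°C → primer A is higher.

Primer A, 40°C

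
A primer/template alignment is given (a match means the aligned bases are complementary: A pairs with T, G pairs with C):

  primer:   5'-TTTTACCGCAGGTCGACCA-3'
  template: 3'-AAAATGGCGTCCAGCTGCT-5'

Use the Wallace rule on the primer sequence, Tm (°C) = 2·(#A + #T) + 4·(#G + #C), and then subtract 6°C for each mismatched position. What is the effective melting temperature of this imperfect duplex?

52°C

Primer base counts: A=4, T=5, G=4, C=6 → A+T=9, G+C=10
Perfect-match Tm = 2(9) + 4(10) = 18 + 40 = 58°C
Mismatches (positions where the bases are not complementary): 1 (at position 18)
Effective Tm = 58 − 1×6 = 58 − 6 = 52°C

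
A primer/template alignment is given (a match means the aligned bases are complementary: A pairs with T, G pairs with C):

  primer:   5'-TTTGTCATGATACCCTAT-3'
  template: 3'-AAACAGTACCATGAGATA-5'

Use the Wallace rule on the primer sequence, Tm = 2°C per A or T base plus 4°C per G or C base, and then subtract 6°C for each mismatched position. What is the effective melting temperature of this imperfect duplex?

36°C

Primer base counts: A=4, T=8, G=2, C=4 → A+T=12, G+C=6
Perfect-match Tm = 2(12) + 4(6) = 24 + 24 = 48°C
Mismatches (positions where the bases are not complementary): 2 (at positions 10, 14)
Effective Tm = 48 − 2×6 = 48 − 12 = 36°C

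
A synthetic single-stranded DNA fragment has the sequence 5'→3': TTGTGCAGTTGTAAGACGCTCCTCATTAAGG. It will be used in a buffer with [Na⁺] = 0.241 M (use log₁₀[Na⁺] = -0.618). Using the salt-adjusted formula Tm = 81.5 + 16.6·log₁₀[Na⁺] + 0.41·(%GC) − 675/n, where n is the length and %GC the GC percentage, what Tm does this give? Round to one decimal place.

68.0°C

Length n = 31. Scanning the sequence gives C=6, A=7, T=10, G=8.
G+C = 14, so %GC = 14/31 × 100 = 45.161%
Salt term: 16.6 × (-0.618) = -10.259
GC term: 0.41 × 45.161 = 18.516; length term: −675/31 = −21.774
Tm = 81.5 + (-10.259) + 18.516 − 21.774 = 67.983 → 68.0°C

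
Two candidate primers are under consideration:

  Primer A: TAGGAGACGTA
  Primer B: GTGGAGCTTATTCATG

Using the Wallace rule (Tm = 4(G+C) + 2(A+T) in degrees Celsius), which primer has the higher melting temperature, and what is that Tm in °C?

Primer B, 46°C

Primer A: A+T=6, G+C=5 → Tm = 2(6)+4(5) = 32°C
Primer B: A+T=9, G+C=7 → Tm = 2(9)+4(7) = 46°C
32°C vs 46°C → primer B is higher.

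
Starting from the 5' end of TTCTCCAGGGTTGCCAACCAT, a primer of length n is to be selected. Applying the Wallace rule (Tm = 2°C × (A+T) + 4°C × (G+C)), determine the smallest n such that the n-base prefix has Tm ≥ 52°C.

n = 17

First 16 bases: TTCTCCAGGGTTGCCA → Tm = 50°C (< 52°C)
First 17 bases: TTCTCCAGGGTTGCCAA → Tm = 52°C (≥ 52°C)
Since every base adds ≥2°C, Tm only increases with n, so the threshold is first crossed at n = 17.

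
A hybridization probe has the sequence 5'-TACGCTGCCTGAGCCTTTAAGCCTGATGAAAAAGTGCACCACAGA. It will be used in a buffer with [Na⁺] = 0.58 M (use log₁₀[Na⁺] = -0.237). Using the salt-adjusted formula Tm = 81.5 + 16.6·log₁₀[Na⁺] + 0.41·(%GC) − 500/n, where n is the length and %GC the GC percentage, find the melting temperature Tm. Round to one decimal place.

86.5°C

Length n = 45. Scanning the sequence gives C=12, G=10, T=9, A=14.
G+C = 22, so %GC = 22/45 × 100 = 48.889%
Salt term: 16.6 × (-0.237) = -3.934
GC term: 0.41 × 48.889 = 20.044; length term: −500/45 = −11.111
Tm = 81.5 + (-3.934) + 20.044 − 11.111 = 86.499 → 86.5°C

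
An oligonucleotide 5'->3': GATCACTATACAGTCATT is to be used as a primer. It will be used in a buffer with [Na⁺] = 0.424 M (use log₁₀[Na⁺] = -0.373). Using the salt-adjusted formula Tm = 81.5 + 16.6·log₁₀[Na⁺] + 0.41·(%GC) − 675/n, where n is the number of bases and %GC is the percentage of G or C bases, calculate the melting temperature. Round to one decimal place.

Length n = 18. Scanning the sequence gives C=4, T=6, G=2, A=6.
G+C = 6, so %GC = 6/18 × 100 = 33.333%
Salt term: 16.6 × (-0.373) = -6.192
GC term: 0.41 × 33.333 = 13.667; length term: −675/18 = −37.5
Tm = 81.5 + (-6.192) + 13.667 − 37.5 = 51.475 → 51.5°C

51.5°C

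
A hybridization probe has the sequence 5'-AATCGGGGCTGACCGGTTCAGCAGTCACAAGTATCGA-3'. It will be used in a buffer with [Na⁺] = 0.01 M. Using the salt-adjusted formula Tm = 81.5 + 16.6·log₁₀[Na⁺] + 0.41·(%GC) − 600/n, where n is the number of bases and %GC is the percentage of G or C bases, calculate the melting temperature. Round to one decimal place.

Length n = 37. Counting bases: A=10, T=7, G=11, C=9
G+C = 20, so %GC = 20/37 × 100 = 54.054%
Salt term: 16.6 × (-2) = -33.2
GC term: 0.41 × 54.054 = 22.162; length term: −600/37 = −16.216
Tm = 81.5 + (-33.2) + 22.162 − 16.216 = 54.246 → 54.2°C

54.2°C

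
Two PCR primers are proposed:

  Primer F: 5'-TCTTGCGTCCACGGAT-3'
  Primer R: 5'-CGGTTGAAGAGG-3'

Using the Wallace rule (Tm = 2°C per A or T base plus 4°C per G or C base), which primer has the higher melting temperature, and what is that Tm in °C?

Primer F, 50°C

Primer F: A+T=7, G+C=9 → Tm = 2(7)+4(9) = 50°C
Primer R: A+T=5, G+C=7 → Tm = 2(5)+4(7) = 38°C
50°C vs 38°C → primer F is higher.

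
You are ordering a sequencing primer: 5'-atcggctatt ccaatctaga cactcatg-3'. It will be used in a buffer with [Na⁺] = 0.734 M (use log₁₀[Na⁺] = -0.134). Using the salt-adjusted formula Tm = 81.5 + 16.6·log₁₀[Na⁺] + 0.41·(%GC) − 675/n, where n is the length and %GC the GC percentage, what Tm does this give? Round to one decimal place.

Length n = 28. Counting bases: A=8, G=4, C=8, T=8
G+C = 12, so %GC = 12/28 × 100 = 42.857%
Salt term: 16.6 × (-0.134) = -2.224
GC term: 0.41 × 42.857 = 17.571; length term: −675/28 = −24.107
Tm = 81.5 + (-2.224) + 17.571 − 24.107 = 72.74 → 72.7°C

72.7°C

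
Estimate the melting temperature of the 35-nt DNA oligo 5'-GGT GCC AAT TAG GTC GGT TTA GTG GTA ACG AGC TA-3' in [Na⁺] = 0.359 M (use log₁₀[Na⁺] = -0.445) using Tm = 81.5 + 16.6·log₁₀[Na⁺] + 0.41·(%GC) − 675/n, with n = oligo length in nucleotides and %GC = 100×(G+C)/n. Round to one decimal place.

74.7°C

Length n = 35. Scanning the sequence gives G=12, T=10, A=8, C=5.
G+C = 17, so %GC = 17/35 × 100 = 48.571%
Salt term: 16.6 × (-0.445) = -7.387
GC term: 0.41 × 48.571 = 19.914; length term: −675/35 = −19.286
Tm = 81.5 + (-7.387) + 19.914 − 19.286 = 74.741 → 74.7°C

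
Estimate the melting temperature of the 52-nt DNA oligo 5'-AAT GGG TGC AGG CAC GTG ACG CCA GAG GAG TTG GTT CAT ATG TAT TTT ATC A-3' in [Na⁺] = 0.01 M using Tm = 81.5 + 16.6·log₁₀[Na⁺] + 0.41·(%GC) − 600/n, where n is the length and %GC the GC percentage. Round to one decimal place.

Length n = 52. Scanning the sequence gives C=8, G=16, A=13, T=15.
G+C = 24, so %GC = 24/52 × 100 = 46.154%
Salt term: 16.6 × (-2) = -33.2
GC term: 0.41 × 46.154 = 18.923; length term: −600/52 = −11.538
Tm = 81.5 + (-33.2) + 18.923 − 11.538 = 55.685 → 55.7°C

55.7°C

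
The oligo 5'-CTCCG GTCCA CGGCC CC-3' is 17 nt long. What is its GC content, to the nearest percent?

Scanning the sequence gives T=2, G=4, C=10, A=1.
G+C = 4 + 10 = 14 out of 17 bases
%GC = 14/17 × 100 = 82.35% ≈ 82%

82%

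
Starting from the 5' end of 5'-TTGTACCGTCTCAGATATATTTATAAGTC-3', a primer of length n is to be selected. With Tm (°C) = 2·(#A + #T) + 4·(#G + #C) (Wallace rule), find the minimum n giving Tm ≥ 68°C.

n = 27

First 26 bases: TTGTACCGTCTCAGATATATTTATAA → Tm = 66°C (< 68°C)
First 27 bases: TTGTACCGTCTCAGATATATTTATAAG → Tm = 70°C (≥ 68°C)
Since every base adds ≥2°C, Tm only increases with n, so the threshold is first crossed at n = 27.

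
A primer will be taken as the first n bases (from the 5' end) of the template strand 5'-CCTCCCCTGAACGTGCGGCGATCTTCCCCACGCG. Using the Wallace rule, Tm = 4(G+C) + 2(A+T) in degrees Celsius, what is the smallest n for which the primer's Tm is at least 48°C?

First 14 bases: CCTCCCCTGAACGT → Tm = 46°C (< 48°C)
First 15 bases: CCTCCCCTGAACGTG → Tm = 50°C (≥ 48°C)
Since every base adds ≥2°C, Tm only increases with n, so the threshold is first crossed at n = 15.

n = 15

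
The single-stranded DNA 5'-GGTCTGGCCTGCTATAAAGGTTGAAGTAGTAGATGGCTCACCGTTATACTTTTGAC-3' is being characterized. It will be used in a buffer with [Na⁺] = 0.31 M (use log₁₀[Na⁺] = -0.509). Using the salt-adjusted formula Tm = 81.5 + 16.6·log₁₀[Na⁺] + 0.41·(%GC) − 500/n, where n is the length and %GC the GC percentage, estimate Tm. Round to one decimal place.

Length n = 56. T=18, G=15, C=10, A=13
G+C = 25, so %GC = 25/56 × 100 = 44.643%
Salt term: 16.6 × (-0.509) = -8.449
GC term: 0.41 × 44.643 = 18.304; length term: −500/56 = −8.929
Tm = 81.5 + (-8.449) + 18.304 − 8.929 = 82.426 → 82.4°C

82.4°C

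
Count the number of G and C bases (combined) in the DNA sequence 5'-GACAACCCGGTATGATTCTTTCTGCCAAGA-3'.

Base counts: T=8, G=6, C=8, A=8
G+C = 6 + 8 = 14

14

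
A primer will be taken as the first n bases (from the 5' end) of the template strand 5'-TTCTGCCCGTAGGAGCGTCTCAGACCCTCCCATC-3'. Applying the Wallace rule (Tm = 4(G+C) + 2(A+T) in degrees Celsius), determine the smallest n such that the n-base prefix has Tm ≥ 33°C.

First 10 bases: TTCTGCCCGT → Tm = 32°C (< 33°C)
First 11 bases: TTCTGCCCGTA → Tm = 34°C (≥ 33°C)
Each additional base adds 2°C (A/T) or 4°C (G/C), so Tm is non-decreasing in n; n = 11 is the first length to reach 33°C.

n = 11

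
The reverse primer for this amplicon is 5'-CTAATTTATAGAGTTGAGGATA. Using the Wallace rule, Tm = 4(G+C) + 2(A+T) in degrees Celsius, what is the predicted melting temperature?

T=8, G=5, C=1, A=8
So N_AT = 16 and N_GC = 6.
Tm = 2(16) + 4(6) = 32 + 24 = 56°C

56°C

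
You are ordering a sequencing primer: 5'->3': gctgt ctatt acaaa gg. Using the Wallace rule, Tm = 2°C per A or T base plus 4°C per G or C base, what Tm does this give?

48°C

Counting bases: C=3, T=5, A=5, G=4
A+T = 10, G+C = 7
Tm = 4·7 + 2·10 = 28 + 20 = 48°C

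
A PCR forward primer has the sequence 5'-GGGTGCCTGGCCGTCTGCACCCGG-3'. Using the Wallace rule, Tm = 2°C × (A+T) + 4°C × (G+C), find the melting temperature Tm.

86°C

C=9, A=1, T=4, G=10
So N_AT = 5 and N_GC = 19.
Tm = 2(5) + 4(19) = 10 + 76 = 86°C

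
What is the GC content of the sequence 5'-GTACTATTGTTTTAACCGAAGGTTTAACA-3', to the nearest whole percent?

Base counts: G=5, C=4, T=11, A=9
G+C = 5 + 4 = 9 out of 29 bases
%GC = 9/29 × 100 = 31.03% ≈ 31%

31%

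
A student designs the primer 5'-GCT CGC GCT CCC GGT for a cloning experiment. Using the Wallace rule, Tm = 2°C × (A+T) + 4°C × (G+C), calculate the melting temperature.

54°C

Scanning the sequence gives T=3, C=7, G=5, A=0.
So N_AT = 3 and N_GC = 12.
Tm = 2(3) + 4(12) = 6 + 48 = 54°C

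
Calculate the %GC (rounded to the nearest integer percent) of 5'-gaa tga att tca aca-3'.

27%

Scanning the sequence gives C=2, A=7, G=2, T=4.
G+C = 2 + 2 = 4 out of 15 bases
%GC = 4/15 × 100 = 26.67% ≈ 27%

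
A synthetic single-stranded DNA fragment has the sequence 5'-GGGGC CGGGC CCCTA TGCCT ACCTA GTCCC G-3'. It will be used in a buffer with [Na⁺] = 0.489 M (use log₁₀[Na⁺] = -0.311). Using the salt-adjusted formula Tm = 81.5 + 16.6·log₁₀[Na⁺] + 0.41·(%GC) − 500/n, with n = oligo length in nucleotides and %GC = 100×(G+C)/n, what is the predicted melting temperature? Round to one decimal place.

90.6°C

Length n = 31. T=5, G=10, A=3, C=13
G+C = 23, so %GC = 23/31 × 100 = 74.194%
Salt term: 16.6 × (-0.311) = -5.163
GC term: 0.41 × 74.194 = 30.42; length term: −500/31 = −16.129
Tm = 81.5 + (-5.163) + 30.42 − 16.129 = 90.628 → 90.6°C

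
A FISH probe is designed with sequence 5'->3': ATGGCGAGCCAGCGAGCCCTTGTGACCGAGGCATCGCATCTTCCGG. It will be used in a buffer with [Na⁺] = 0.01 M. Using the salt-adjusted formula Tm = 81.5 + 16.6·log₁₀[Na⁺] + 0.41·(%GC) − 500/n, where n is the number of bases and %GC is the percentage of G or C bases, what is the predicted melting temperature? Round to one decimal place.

64.2°C

Length n = 46. A=8, G=15, C=15, T=8
G+C = 30, so %GC = 30/46 × 100 = 65.217%
Salt term: 16.6 × (-2) = -33.2
GC term: 0.41 × 65.217 = 26.739; length term: −500/46 = −10.87
Tm = 81.5 + (-33.2) + 26.739 − 10.87 = 64.169 → 64.2°C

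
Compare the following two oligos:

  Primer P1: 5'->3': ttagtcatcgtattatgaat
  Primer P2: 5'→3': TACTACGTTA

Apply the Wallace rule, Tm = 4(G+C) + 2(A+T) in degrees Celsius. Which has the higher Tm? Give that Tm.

Primer P1: A+T=15, G+C=5 → Tm = 2(15)+4(5) = 50°C
Primer P2: A+T=7, G+C=3 → Tm = 2(7)+4(3) = 26°C
50°C vs 26°C → primer P1 is higher.

Primer P1, 50°C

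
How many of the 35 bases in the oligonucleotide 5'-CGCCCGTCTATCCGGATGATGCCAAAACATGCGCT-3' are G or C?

Scanning the sequence gives A=8, G=8, C=12, T=7.
G+C = 8 + 12 = 20

20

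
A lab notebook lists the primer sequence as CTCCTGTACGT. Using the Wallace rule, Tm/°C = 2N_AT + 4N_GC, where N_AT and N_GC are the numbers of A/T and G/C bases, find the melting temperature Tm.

34°C

A=1, G=2, T=4, C=4
A+T = 5, G+C = 6
Tm = 2×5 + 4×6 = 34°C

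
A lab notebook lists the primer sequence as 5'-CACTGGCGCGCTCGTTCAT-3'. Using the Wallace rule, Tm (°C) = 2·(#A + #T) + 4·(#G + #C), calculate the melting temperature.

62°C

A=2, C=7, T=5, G=5
A+T = 7, G+C = 12
Tm = 2(7) + 4(12) = 14 + 48 = 62°C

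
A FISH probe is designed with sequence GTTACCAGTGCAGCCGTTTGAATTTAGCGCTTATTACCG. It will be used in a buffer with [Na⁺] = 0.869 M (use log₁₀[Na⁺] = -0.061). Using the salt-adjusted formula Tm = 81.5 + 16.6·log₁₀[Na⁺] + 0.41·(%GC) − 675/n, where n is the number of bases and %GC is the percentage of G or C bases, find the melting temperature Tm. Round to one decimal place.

Length n = 39. T=13, G=9, C=9, A=8
G+C = 18, so %GC = 18/39 × 100 = 46.154%
Salt term: 16.6 × (-0.061) = -1.013
GC term: 0.41 × 46.154 = 18.923; length term: −675/39 = −17.308
Tm = 81.5 + (-1.013) + 18.923 − 17.308 = 82.102 → 82.1°C

82.1°C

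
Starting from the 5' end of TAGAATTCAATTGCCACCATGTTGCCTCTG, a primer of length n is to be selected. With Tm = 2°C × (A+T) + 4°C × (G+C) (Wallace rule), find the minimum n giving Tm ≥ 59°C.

First 21 bases: TAGAATTCAATTGCCACCATG → Tm = 58°C (< 59°C)
First 22 bases: TAGAATTCAATTGCCACCATGT → Tm = 60°C (≥ 59°C)
Each additional base adds 2°C (A/T) or 4°C (G/C), so Tm is non-decreasing in n; n = 22 is the first length to reach 59°C.

n = 22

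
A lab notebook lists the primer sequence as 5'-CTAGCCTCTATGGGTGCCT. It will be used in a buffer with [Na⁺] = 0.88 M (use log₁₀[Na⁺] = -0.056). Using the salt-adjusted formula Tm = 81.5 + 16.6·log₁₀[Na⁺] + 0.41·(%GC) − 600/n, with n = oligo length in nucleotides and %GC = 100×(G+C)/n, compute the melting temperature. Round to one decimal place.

72.7°C

Length n = 19. Scanning the sequence gives C=6, A=2, T=6, G=5.
G+C = 11, so %GC = 11/19 × 100 = 57.895%
Salt term: 16.6 × (-0.056) = -0.93
GC term: 0.41 × 57.895 = 23.737; length term: −600/19 = −31.579
Tm = 81.5 + (-0.93) + 23.737 − 31.579 = 72.728 → 72.7°C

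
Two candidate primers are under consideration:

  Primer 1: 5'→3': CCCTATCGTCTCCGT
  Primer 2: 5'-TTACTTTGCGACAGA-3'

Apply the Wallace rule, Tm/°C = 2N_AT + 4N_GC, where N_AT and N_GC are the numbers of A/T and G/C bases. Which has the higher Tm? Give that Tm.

Primer 1, 48°C

Primer 1: A+T=6, G+C=9 → Tm = 2(6)+4(9) = 48°C
Primer 2: A+T=9, G+C=6 → Tm = 2(9)+4(6) = 42°C
48°C vs 42°C → primer 1 is higher.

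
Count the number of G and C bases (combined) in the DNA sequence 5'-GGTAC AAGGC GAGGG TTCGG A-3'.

13

A=5, C=3, T=3, G=10
G+C = 10 + 3 = 13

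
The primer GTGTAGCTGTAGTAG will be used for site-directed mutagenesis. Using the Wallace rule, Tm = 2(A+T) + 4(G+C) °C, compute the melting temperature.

Counting bases: G=6, C=1, T=5, A=3
So N_AT = 8 and N_GC = 7.
Tm = 2(8) + 4(7) = 16 + 28 = 44°C

44°C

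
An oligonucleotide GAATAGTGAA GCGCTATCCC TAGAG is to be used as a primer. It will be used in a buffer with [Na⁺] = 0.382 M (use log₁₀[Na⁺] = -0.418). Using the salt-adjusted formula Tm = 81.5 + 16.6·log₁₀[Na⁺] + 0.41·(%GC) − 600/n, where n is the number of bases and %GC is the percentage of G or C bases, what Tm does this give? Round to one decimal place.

Length n = 25. Counting bases: C=5, A=8, G=7, T=5
G+C = 12, so %GC = 12/25 × 100 = 48%
Salt term: 16.6 × (-0.418) = -6.939
GC term: 0.41 × 48 = 19.68; length term: −600/25 = −24
Tm = 81.5 + (-6.939) + 19.68 − 24 = 70.241 → 70.2°C

70.2°C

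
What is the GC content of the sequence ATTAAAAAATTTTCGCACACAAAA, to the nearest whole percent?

Counting bases: G=1, A=13, C=4, T=6
G+C = 1 + 4 = 5 out of 24 bases
%GC = 5/24 × 100 = 20.83% ≈ 21%

21%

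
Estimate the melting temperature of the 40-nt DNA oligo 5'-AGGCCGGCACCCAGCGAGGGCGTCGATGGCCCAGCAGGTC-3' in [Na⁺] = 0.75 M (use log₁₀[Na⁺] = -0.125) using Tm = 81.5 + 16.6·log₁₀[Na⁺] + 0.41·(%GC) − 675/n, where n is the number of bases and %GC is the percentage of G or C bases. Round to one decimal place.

93.3°C

Length n = 40. Counting bases: C=14, T=3, G=16, A=7
G+C = 30, so %GC = 30/40 × 100 = 75%
Salt term: 16.6 × (-0.125) = -2.075
GC term: 0.41 × 75 = 30.75; length term: −675/40 = −16.875
Tm = 81.5 + (-2.075) + 30.75 − 16.875 = 93.3 → 93.3°C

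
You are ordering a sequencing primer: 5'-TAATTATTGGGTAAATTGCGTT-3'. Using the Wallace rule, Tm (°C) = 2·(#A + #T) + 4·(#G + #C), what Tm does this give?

Scanning the sequence gives G=5, C=1, T=10, A=6.
AT pairs contribute 16, GC pairs contribute 6.
Tm = 2(16) + 4(6) = 32 + 24 = 56°C

56°C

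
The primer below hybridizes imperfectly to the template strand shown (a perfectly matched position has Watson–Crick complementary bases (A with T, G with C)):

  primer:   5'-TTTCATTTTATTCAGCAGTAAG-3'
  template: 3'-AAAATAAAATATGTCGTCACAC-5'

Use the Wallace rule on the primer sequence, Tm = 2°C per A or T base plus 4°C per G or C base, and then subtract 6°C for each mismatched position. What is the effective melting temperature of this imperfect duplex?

32°C

Primer base counts: A=6, T=10, G=3, C=3 → A+T=16, G+C=6
Perfect-match Tm = 2(16) + 4(6) = 32 + 24 = 56°C
Mismatches (positions where the bases are not complementary): 4 (at positions 4, 12, 20, 21)
Effective Tm = 56 − 4×6 = 56 − 24 = 32°C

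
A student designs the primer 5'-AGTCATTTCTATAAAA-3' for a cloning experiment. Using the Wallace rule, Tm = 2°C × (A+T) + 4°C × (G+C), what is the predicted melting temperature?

38°C

Counting bases: T=6, G=1, C=2, A=7
AT pairs contribute 13, GC pairs contribute 3.
Tm = 2(13) + 4(3) = 26 + 12 = 38°C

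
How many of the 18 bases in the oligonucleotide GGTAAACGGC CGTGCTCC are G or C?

12

Base counts: A=3, T=3, G=6, C=6
Total G or C: 6 + 6 = 12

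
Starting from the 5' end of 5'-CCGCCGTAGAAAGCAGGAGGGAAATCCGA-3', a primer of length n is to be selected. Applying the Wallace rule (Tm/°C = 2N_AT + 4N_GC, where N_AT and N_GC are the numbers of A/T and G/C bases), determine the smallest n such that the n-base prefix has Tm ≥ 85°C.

n = 27

First 26 bases: CCGCCGTAGAAAGCAGGAGGGAAATC → Tm = 82°C (< 85°C)
First 27 bases: CCGCCGTAGAAAGCAGGAGGGAAATCC → Tm = 86°C (≥ 85°C)
Since every base adds ≥2°C, Tm only increases with n, so the threshold is first crossed at n = 27.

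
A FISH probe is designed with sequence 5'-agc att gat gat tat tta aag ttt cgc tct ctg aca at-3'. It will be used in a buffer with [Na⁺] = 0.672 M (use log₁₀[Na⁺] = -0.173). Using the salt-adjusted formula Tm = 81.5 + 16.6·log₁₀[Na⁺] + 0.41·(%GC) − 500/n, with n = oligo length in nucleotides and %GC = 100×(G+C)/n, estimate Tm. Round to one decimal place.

78.4°C

Length n = 38. A=11, G=6, T=15, C=6
G+C = 12, so %GC = 12/38 × 100 = 31.579%
Salt term: 16.6 × (-0.173) = -2.872
GC term: 0.41 × 31.579 = 12.947; length term: −500/38 = −13.158
Tm = 81.5 + (-2.872) + 12.947 − 13.158 = 78.417 → 78.4°C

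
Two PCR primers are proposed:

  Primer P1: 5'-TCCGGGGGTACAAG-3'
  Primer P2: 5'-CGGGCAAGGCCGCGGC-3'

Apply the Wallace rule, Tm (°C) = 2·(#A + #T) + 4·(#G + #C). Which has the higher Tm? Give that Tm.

Primer P2, 60°C

Primer P1: A+T=5, G+C=9 → Tm = 2(5)+4(9) = 46°C
Primer P2: A+T=2, G+C=14 → Tm = 2(2)+4(14) = 60°C
46°C vs 60°C → primer P2 is higher.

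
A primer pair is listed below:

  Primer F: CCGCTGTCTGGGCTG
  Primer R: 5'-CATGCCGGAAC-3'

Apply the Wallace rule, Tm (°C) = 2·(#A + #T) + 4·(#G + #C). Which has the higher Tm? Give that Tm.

Primer F, 52°C

Primer F: A+T=4, G+C=11 → Tm = 2(4)+4(11) = 52°C
Primer R: A+T=4, G+C=7 → Tm = 2(4)+4(7) = 36°C
52°C vs 36°C → primer F is higher.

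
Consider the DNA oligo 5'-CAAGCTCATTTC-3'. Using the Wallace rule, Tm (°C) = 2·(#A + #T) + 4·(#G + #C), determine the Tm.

T=4, C=4, A=3, G=1
A+T = 7, G+C = 5
Tm = 2(7) + 4(5) = 14 + 20 = 34°C

34°C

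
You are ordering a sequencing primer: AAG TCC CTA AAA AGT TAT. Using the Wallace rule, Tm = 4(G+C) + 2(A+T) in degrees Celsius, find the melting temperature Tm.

Counting bases: A=8, G=2, T=5, C=3
AT pairs contribute 13, GC pairs contribute 5.
Tm = 2×13 + 4×5 = 46°C

46°C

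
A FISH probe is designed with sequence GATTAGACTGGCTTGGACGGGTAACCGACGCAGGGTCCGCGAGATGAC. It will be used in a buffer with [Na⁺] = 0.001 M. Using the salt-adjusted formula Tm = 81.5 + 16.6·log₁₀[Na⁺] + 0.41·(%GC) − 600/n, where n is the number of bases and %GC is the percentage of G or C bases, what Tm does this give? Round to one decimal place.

44.0°C

Length n = 48. C=11, A=11, T=8, G=18
G+C = 29, so %GC = 29/48 × 100 = 60.417%
Salt term: 16.6 × (-3) = -49.8
GC term: 0.41 × 60.417 = 24.771; length term: −600/48 = −12.5
Tm = 81.5 + (-49.8) + 24.771 − 12.5 = 43.971 → 44.0°C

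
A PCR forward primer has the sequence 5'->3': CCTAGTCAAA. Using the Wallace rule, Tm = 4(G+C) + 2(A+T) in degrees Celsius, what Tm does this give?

28°C

Counting bases: G=1, T=2, A=4, C=3
AT pairs contribute 6, GC pairs contribute 4.
Tm = 4·4 + 2·6 = 16 + 12 = 28°C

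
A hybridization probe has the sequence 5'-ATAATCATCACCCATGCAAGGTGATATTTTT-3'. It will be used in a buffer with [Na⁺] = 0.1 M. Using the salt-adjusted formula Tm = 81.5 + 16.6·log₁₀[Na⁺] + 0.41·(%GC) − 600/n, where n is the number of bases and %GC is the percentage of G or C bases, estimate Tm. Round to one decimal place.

58.8°C

Length n = 31. G=4, T=11, C=6, A=10
G+C = 10, so %GC = 10/31 × 100 = 32.258%
Salt term: 16.6 × (-1) = -16.6
GC term: 0.41 × 32.258 = 13.226; length term: −600/31 = −19.355
Tm = 81.5 + (-16.6) + 13.226 − 19.355 = 58.771 → 58.8°C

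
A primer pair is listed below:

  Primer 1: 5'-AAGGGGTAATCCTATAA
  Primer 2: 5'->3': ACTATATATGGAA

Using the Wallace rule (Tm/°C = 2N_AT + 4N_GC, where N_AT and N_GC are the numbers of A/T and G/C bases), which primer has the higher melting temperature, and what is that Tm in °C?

Primer 1: A+T=11, G+C=6 → Tm = 2(11)+4(6) = 46°C
Primer 2: A+T=10, G+C=3 → Tm = 2(10)+4(3) = 32°C
46°C vs 32°C → primer 1 is higher.

Primer 1, 46°C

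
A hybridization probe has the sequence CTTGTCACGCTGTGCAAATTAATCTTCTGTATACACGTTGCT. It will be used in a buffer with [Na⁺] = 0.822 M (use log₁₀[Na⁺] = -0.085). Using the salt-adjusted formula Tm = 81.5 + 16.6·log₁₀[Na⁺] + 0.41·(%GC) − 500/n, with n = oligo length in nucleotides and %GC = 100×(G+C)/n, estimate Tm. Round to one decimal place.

Length n = 42. Counting bases: C=10, G=7, A=9, T=16
G+C = 17, so %GC = 17/42 × 100 = 40.476%
Salt term: 16.6 × (-0.085) = -1.411
GC term: 0.41 × 40.476 = 16.595; length term: −500/42 = −11.905
Tm = 81.5 + (-1.411) + 16.595 − 11.905 = 84.779 → 84.8°C

84.8°C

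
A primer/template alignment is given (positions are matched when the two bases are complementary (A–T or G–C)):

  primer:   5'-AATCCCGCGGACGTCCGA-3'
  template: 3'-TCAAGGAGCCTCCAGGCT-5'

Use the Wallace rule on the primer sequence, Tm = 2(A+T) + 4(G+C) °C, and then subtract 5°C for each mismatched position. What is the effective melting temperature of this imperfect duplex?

40°C

Primer base counts: A=4, T=2, G=5, C=7 → A+T=6, G+C=12
Perfect-match Tm = 2(6) + 4(12) = 12 + 48 = 60°C
Mismatches (positions where the bases are not complementary): 4 (at positions 2, 4, 7, 12)
Effective Tm = 60 − 4×5 = 60 − 20 = 40°C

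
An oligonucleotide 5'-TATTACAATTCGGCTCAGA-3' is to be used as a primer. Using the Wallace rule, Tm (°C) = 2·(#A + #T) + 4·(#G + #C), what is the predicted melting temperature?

52°C

Base counts: T=6, C=4, A=6, G=3
A+T = 12, G+C = 7
Tm = 2×12 + 4×7 = 52°C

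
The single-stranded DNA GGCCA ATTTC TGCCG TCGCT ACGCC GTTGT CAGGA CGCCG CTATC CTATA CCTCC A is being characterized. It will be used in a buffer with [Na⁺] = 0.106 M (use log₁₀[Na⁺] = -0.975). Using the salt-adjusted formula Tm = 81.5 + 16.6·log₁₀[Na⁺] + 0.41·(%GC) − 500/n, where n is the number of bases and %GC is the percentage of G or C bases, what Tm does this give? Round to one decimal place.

80.5°C

Length n = 56. Scanning the sequence gives G=12, A=9, C=21, T=14.
G+C = 33, so %GC = 33/56 × 100 = 58.929%
Salt term: 16.6 × (-0.975) = -16.185
GC term: 0.41 × 58.929 = 24.161; length term: −500/56 = −8.929
Tm = 81.5 + (-16.185) + 24.161 − 8.929 = 80.547 → 80.5°C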